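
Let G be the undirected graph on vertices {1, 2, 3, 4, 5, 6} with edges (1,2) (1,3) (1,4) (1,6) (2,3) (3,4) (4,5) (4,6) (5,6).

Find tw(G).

A width-2 tree decomposition is:
Bags: B1 = {1, 3, 4}  B2 = {1, 4, 6}  B3 = {4, 5, 6}  B4 = {1, 2, 3}
Tree: B1–B2, B2–B3, B1–B4
The largest bag has 3 vertices, giving width 2; this decomposition certifies tw(G) ≤ 2. Conversely, {1, 2, 3} is a clique of size 3, and the vertices of any clique must share a bag in every tree decomposition; so some bag has ≥ 3 vertices and tw(G) ≥ 2. Therefore the treewidth is 2.

2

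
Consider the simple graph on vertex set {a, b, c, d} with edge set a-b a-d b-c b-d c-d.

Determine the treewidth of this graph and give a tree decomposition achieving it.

Treewidth 2.
One such decomposition:
Bags: B1 = {a, b, d}  B2 = {b, c, d}
Tree: B1–B2

The largest bag has 3 vertices, giving width 2; this decomposition certifies tw(G) ≤ 2. Conversely, {b, c, d} is a clique of size 3, and the vertices of any clique must share a bag in every tree decomposition; so some bag has ≥ 3 vertices and tw(G) ≥ 2. Hence tw(G) = 2 exactly.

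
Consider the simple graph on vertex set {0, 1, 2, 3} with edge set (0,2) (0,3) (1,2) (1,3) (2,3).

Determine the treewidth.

A width-2 tree decomposition is:
Bags: B1 = {1, 2, 3}  B2 = {0, 2, 3}
Tree: B1–B2
Each bag holds 3 vertices, so the decomposition has width 2, which upper-bounds the treewidth. Conversely, {0, 2, 3} is a clique of size 3, and the vertices of any clique must share a bag in every tree decomposition; so some bag has ≥ 3 vertices and tw(G) ≥ 2. Therefore the treewidth is 2.

2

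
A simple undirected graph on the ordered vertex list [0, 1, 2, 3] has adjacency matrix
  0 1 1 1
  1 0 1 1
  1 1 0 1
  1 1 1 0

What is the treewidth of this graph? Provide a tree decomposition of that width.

A single bag containing all 4 vertices is trivially a valid decomposition of width 3. On the other hand G contains the 4-clique {0, 1, 2, 3}. A clique must lie in a single bag of any decomposition, so no decomposition can have width below 3. Combining the bounds, tw(G) = 3.

Treewidth 3.
Bags: B1 = {0, 1, 2, 3}
Tree: (single bag)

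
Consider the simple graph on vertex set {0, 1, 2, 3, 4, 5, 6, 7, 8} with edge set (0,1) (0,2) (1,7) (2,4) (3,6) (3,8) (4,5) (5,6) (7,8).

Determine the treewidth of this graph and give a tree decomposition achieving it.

Treewidth 2.
One optimal decomposition is:
Bags: B1 = {0, 1, 7}  B2 = {0, 2, 7}  B3 = {2, 4, 7}  B4 = {4, 5, 7}  B5 = {5, 6, 7}  B6 = {3, 6, 7}  B7 = {3, 7, 8}
Tree: B1–B2, B2–B3, B3–B4, B4–B5, B5–B6, B6–B7

Each bag holds 3 vertices, so the decomposition has width 2, which upper-bounds the treewidth. For the lower bound, G contains the cycle 7–1–0–2–4–5–6–3–8–7, so G is not a forest; only forests have treewidth ≤ 1, hence tw(G) ≥ 2. Therefore the treewidth is 2.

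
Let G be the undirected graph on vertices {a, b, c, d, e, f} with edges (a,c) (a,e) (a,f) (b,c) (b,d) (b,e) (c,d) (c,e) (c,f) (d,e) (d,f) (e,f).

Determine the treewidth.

A width-3 tree decomposition is:
Bags: B1 = {c, d, e, f}  B2 = {b, c, d, e}  B3 = {a, c, e, f}
Tree: B1–B2, B1–B3
The largest bag has 4 vertices, giving width 3; this decomposition certifies tw(G) ≤ 3. On the other hand G contains the 4-clique {c, d, e, f}. A clique must lie in a single bag of any decomposition, so no decomposition can have width below 3. Combining the bounds, tw(G) = 3.

3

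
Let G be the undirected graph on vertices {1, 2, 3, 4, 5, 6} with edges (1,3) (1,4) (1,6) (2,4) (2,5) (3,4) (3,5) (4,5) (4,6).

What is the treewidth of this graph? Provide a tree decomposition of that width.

Treewidth 2.
One such decomposition:
Bags: B1 = {1, 3, 4}  B2 = {3, 4, 5}  B3 = {2, 4, 5}  B4 = {1, 4, 6}
Tree: B1–B2, B2–B3, B1–B4

Every bag has size at most 3, so the width is 3 − 1 = 2 and tw(G) ≤ 2. For the lower bound, the 3 vertices {1, 3, 4} are pairwise adjacent, and any tree decomposition puts a clique entirely inside one bag — forcing width ≥ 2. Combining the bounds, tw(G) = 2.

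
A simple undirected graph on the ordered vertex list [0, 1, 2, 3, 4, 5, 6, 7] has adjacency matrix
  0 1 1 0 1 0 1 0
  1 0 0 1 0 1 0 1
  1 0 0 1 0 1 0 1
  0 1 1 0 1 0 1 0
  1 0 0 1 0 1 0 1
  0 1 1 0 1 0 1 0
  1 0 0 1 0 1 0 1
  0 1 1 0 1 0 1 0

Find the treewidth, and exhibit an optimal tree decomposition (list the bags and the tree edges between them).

Treewidth 4.
Bags: B1 = {0, 3, 5, 6, 7}  B2 = {0, 3, 4, 5, 7}  B3 = {0, 2, 3, 5, 7}  B4 = {0, 1, 3, 5, 7}
Tree: B1–B2, B2–B3, B3–B4

Every bag has size at most 5, so the width is 5 − 1 = 4 and tw(G) ≤ 4. For the lower bound: the 5 vertex sets {3,6}, {0,4}, {2,5}, {7}, {1} are disjoint, each induces a connected subgraph, and every pair is joined by at least one edge of G. Contracting each set to a single vertex therefore yields K_{5} as a minor, and since treewidth is minor-monotone, tw(G) ≥ tw(K_{5}) = 4. The upper and lower bounds meet at 4, so that is the treewidth.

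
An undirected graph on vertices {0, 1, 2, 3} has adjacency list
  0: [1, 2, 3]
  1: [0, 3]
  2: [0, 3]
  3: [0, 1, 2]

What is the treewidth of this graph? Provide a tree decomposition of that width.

The largest bag has 3 vertices, giving width 2; this decomposition certifies tw(G) ≤ 2. Conversely, {0, 1, 3} is a clique of size 3, and the vertices of any clique must share a bag in every tree decomposition; so some bag has ≥ 3 vertices and tw(G) ≥ 2. The upper and lower bounds meet at 2, so that is the treewidth.

Treewidth 2.
One such decomposition:
Bags: B1 = {0, 2, 3}  B2 = {0, 1, 3}
Tree: B1–B2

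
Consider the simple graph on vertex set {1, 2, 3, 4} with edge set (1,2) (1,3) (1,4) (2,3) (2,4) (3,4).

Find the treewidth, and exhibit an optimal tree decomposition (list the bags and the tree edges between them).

A single bag containing all 4 vertices is trivially a valid decomposition of width 3. For the lower bound, the 4 vertices {1, 2, 3, 4} are pairwise adjacent, and any tree decomposition puts a clique entirely inside one bag — forcing width ≥ 3. Hence tw(G) = 3 exactly.

Treewidth 3.
One optimal decomposition is:
Bags: B1 = {1, 2, 3, 4}
Tree: (single bag)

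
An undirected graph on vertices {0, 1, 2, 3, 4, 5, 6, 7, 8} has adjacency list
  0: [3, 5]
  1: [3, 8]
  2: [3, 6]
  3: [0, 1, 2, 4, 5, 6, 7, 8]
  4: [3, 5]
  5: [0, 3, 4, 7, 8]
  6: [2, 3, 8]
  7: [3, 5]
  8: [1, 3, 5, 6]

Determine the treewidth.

A width-2 tree decomposition is:
Bags: B1 = {3, 5, 8}  B2 = {1, 3, 8}  B3 = {0, 3, 5}  B4 = {3, 5, 7}  B5 = {3, 4, 5}  B6 = {3, 6, 8}  B7 = {2, 3, 6}
Tree: B1–B2, B1–B3, B1–B4, B4–B5, B1–B6, B6–B7
Each bag holds 3 vertices, so the decomposition has width 2, which upper-bounds the treewidth. Conversely, {1, 3, 8} is a clique of size 3, and the vertices of any clique must share a bag in every tree decomposition; so some bag has ≥ 3 vertices and tw(G) ≥ 2. Combining the bounds, tw(G) = 2.

2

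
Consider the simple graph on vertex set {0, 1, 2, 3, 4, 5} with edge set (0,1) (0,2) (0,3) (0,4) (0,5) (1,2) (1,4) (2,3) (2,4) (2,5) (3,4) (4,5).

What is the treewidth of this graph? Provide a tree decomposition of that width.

Treewidth 3.
Bags: B1 = {0, 2, 4, 5}  B2 = {0, 1, 2, 4}  B3 = {0, 2, 3, 4}
Tree: B1–B2, B2–B3

Every bag has size at most 4, so the width is 4 − 1 = 3 and tw(G) ≤ 3. For the lower bound, the 4 vertices {0, 1, 2, 4} are pairwise adjacent, and any tree decomposition puts a clique entirely inside one bag — forcing width ≥ 3. Therefore the treewidth is 3.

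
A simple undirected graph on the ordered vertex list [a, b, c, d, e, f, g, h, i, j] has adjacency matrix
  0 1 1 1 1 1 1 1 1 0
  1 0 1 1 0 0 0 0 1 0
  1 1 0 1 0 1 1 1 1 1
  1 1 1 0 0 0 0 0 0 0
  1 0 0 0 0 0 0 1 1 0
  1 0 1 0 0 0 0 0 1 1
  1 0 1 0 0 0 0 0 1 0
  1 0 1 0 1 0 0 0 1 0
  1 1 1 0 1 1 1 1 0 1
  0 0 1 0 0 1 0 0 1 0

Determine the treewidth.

A width-3 tree decomposition is:
Bags: B1 = {a, c, f, i}  B2 = {a, c, g, i}  B3 = {c, f, i, j}  B4 = {a, c, h, i}  B5 = {a, e, h, i}  B6 = {a, b, c, i}  B7 = {a, b, c, d}
Tree: B1–B2, B1–B3, B2–B4, B4–B5, B1–B6, B6–B7
Every bag has size at most 4, so the width is 4 − 1 = 3 and tw(G) ≤ 3. Conversely, {a, b, c, d} is a clique of size 4, and the vertices of any clique must share a bag in every tree decomposition; so some bag has ≥ 4 vertices and tw(G) ≥ 3. Hence tw(G) = 3 exactly.

3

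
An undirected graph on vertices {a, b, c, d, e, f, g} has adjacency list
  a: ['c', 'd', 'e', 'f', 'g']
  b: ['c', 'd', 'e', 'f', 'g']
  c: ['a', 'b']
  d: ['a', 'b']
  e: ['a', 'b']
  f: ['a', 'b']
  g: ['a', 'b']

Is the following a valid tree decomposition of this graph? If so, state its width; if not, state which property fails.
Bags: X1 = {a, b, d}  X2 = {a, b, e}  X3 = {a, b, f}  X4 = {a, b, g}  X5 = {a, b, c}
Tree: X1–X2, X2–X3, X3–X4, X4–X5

Yes; width 2.

Every vertex of G appears in some bag (union = {a, b, c, d, e, f, g}); every edge is covered by a bag; and for each vertex v the set of bags containing v is connected in the bag tree. The decomposition is therefore valid. The largest bag has 3 vertices, so the width is 2.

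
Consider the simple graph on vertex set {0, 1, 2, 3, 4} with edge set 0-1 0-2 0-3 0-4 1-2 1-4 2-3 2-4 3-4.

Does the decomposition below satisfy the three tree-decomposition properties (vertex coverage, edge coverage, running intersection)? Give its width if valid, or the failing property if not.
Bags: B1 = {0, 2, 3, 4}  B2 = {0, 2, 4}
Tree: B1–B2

No — vertex 1 appears in no bag.

A tree decomposition must satisfy three properties: every vertex lies in some bag; for every edge, both endpoints lie together in some bag; and for every vertex, the bags containing it form a connected subtree. Here vertex 1 appears in no bag, so the decomposition is invalid.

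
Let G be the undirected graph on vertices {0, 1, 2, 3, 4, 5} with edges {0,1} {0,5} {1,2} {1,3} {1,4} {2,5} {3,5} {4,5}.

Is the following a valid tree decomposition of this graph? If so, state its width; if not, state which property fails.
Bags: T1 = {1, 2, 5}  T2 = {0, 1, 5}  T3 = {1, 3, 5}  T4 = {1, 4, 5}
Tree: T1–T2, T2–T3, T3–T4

Vertex coverage: the bags together contain {0, 1, 2, 3, 4, 5}, the full vertex set. Edge coverage: each edge of G has both endpoints in at least one bag. Running intersection: for every vertex, the bags containing it form a connected subtree. All three properties hold, so this is a valid tree decomposition of width max|bag| − 1 = 2, and hence tw(G) ≤ 2.

Yes; width 2.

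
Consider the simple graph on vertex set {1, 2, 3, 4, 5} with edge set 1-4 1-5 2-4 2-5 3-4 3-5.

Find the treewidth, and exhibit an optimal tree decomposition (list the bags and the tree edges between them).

Every bag has size at most 3, so the width is 3 − 1 = 2 and tw(G) ≤ 2. The edges 5–2–4–3–5 form a cycle, so G is not a tree and its treewidth is at least 2. Combining the bounds, tw(G) = 2.

Treewidth 2.
One optimal decomposition is:
Bags: B1 = {2, 4, 5}  B2 = {3, 4, 5}  B3 = {1, 4, 5}
Tree: B1–B2, B2–B3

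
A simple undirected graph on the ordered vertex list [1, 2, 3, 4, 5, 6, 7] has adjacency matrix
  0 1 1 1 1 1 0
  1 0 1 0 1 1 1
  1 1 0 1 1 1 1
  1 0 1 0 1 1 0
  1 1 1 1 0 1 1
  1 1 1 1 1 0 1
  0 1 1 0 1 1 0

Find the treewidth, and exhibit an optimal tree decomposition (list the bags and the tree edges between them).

Each bag holds 5 vertices, so the decomposition has width 4, which upper-bounds the treewidth. On the other hand G contains the 5-clique {1, 2, 3, 5, 6}. A clique must lie in a single bag of any decomposition, so no decomposition can have width below 4. Hence tw(G) = 4 exactly.

Treewidth 4.
One such decomposition:
Bags: B1 = {1, 2, 3, 5, 6}  B2 = {1, 3, 4, 5, 6}  B3 = {2, 3, 5, 6, 7}
Tree: B1–B2, B1–B3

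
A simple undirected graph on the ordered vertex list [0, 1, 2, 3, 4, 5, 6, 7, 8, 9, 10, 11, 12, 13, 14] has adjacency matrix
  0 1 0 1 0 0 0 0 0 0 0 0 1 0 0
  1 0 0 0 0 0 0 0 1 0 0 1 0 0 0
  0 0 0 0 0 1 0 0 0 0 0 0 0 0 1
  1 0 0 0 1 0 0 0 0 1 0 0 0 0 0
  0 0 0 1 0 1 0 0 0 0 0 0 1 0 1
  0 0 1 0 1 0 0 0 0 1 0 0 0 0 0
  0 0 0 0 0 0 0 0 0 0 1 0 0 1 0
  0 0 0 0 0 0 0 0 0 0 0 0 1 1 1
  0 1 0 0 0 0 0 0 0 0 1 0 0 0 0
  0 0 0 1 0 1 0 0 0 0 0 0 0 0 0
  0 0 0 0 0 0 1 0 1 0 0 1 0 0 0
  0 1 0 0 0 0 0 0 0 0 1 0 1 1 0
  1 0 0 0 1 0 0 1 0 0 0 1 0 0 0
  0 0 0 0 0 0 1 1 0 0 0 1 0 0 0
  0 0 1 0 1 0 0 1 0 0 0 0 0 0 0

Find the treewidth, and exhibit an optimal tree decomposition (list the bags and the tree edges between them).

Each bag holds 4 vertices, so the decomposition has width 3, which upper-bounds the treewidth. For the lower bound: the 4 vertex sets {2,5,9}, {14}, {4}, {0,3,7,12} are disjoint, each induces a connected subgraph, and every pair is joined by at least one edge of G. Contracting each set to a single vertex therefore yields K_{4} as a minor, and since treewidth is minor-monotone, tw(G) ≥ tw(K_{4}) = 3. The upper and lower bounds meet at 3, so that is the treewidth.

Treewidth 3.
One optimal decomposition is:
Bags: B1 = {2, 5, 9, 14}  B2 = {4, 5, 9, 14}  B3 = {3, 4, 9, 14}  B4 = {3, 4, 7, 14}  B5 = {3, 4, 7, 12}  B6 = {0, 3, 7, 12}  B7 = {0, 7, 12, 13}  B8 = {0, 11, 12, 13}  B9 = {0, 1, 11, 13}  B10 = {1, 6, 11, 13}  B11 = {1, 6, 10, 11}  B12 = {1, 6, 8, 10}
Tree: B1–B2, B2–B3, B3–B4, B4–B5, B5–B6, B6–B7, B7–B8, B8–B9, B9–B10, B10–B11, B11–B12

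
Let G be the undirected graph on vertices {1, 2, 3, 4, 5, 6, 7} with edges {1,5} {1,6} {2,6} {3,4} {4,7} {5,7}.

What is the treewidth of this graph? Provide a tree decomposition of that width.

Treewidth 1.
Bags: B1 = {3, 4}  B2 = {4, 7}  B3 = {5, 7}  B4 = {1, 5}  B5 = {1, 6}  B6 = {2, 6}
Tree: B1–B2, B2–B3, B3–B4, B4–B5, B5–B6

Every bag has size at most 2, so the width is 2 − 1 = 1 and tw(G) ≤ 1. Any graph with an edge has treewidth ≥ 1, and G has the edge 3–4. The upper and lower bounds meet at 1, so that is the treewidth.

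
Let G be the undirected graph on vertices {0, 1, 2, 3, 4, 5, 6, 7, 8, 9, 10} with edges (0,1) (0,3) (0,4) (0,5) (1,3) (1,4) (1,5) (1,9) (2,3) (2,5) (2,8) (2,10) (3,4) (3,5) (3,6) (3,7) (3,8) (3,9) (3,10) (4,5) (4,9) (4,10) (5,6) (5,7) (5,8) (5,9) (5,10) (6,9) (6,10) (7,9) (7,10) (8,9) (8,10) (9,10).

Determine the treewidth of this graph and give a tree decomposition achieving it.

Each bag holds 5 vertices, so the decomposition has width 4, which upper-bounds the treewidth. Conversely, {0, 1, 3, 4, 5} is a clique of size 5, and the vertices of any clique must share a bag in every tree decomposition; so some bag has ≥ 5 vertices and tw(G) ≥ 4. Therefore the treewidth is 4.

Treewidth 4.
One optimal decomposition is:
Bags: B1 = {3, 4, 5, 9, 10}  B2 = {3, 5, 7, 9, 10}  B3 = {1, 3, 4, 5, 9}  B4 = {0, 1, 3, 4, 5}  B5 = {3, 5, 8, 9, 10}  B6 = {2, 3, 5, 8, 10}  B7 = {3, 5, 6, 9, 10}
Tree: B1–B2, B1–B3, B3–B4, B1–B5, B5–B6, B1–B7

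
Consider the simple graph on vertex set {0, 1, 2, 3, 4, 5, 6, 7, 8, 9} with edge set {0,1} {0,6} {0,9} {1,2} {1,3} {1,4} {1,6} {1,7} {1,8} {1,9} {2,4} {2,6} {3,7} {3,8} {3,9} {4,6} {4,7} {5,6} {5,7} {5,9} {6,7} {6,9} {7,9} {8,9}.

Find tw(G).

3

A width-3 tree decomposition is:
Bags: B1 = {1, 6, 7, 9}  B2 = {0, 1, 6, 9}  B3 = {1, 3, 7, 9}  B4 = {5, 6, 7, 9}  B5 = {1, 4, 6, 7}  B6 = {1, 2, 4, 6}  B7 = {1, 3, 8, 9}
Tree: B1–B2, B1–B3, B1–B4, B1–B5, B5–B6, B3–B7
The largest bag has 4 vertices, giving width 3; this decomposition certifies tw(G) ≤ 3. On the other hand G contains the 4-clique {1, 3, 8, 9}. A clique must lie in a single bag of any decomposition, so no decomposition can have width below 3. The upper and lower bounds meet at 3, so that is the treewidth.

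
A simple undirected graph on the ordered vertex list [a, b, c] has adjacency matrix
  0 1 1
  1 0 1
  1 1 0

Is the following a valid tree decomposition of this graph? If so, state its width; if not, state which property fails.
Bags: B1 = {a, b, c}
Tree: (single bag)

Vertex coverage: the bags together contain {a, b, c}, the full vertex set. Edge coverage: each edge of G has both endpoints in at least one bag. Running intersection: for every vertex, the bags containing it form a connected subtree. All three properties hold, so this is a valid tree decomposition of width max|bag| − 1 = 2, and hence tw(G) ≤ 2.

Yes; width 2.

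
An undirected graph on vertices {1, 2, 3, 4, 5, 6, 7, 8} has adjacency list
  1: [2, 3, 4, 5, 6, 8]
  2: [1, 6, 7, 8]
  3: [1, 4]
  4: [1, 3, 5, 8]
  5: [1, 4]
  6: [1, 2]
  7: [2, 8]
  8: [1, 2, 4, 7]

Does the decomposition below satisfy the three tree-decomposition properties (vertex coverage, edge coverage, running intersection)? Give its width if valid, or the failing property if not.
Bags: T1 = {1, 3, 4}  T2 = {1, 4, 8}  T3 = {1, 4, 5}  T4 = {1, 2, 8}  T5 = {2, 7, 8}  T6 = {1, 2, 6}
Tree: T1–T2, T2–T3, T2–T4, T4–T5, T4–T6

Every vertex of G appears in some bag (union = {1, 2, 3, 4, 5, 6, 7, 8}); every edge is covered by a bag; and for each vertex v the set of bags containing v is connected in the bag tree. The decomposition is therefore valid. The largest bag has 3 vertices, so the width is 2.

Yes; width 2.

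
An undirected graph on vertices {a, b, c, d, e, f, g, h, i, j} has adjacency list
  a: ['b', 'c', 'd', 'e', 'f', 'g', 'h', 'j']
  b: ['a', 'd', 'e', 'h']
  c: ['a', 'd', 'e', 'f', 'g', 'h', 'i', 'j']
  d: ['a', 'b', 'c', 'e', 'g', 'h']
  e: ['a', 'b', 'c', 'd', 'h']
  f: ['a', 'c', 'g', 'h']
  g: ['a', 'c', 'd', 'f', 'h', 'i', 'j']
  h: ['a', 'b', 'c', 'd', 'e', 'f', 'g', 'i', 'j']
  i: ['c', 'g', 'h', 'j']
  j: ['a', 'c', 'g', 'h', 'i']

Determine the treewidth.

4

A width-4 tree decomposition is:
Bags: B1 = {a, c, d, g, h}  B2 = {a, c, d, e, h}  B3 = {a, c, g, h, j}  B4 = {a, b, d, e, h}  B5 = {c, g, h, i, j}  B6 = {a, c, f, g, h}
Tree: B1–B2, B1–B3, B2–B4, B3–B5, B1–B6
The largest bag has 5 vertices, giving width 4; this decomposition certifies tw(G) ≤ 4. For the lower bound, the 5 vertices {a, c, d, g, h} are pairwise adjacent, and any tree decomposition puts a clique entirely inside one bag — forcing width ≥ 4. Therefore the treewidth is 4.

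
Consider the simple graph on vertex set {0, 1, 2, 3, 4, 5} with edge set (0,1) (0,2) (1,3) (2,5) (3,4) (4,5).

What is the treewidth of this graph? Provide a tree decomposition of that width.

Treewidth 2.
Bags: B1 = {3, 4, 5}  B2 = {2, 3, 5}  B3 = {0, 2, 3}  B4 = {0, 1, 3}
Tree: B1–B2, B2–B3, B3–B4

Each bag holds 3 vertices, so the decomposition has width 2, which upper-bounds the treewidth. For the lower bound, G contains the cycle 3–4–5–2–0–1–3, so G is not a forest; only forests have treewidth ≤ 1, hence tw(G) ≥ 2. The upper and lower bounds meet at 2, so that is the treewidth.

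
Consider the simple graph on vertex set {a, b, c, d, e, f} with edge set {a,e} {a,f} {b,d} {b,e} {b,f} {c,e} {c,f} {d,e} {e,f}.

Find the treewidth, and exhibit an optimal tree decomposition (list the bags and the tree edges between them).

Treewidth 2.
One such decomposition:
Bags: B1 = {a, e, f}  B2 = {b, e, f}  B3 = {c, e, f}  B4 = {b, d, e}
Tree: B1–B2, B2–B3, B2–B4

Each bag holds 3 vertices, so the decomposition has width 2, which upper-bounds the treewidth. For the lower bound, the 3 vertices {b, d, e} are pairwise adjacent, and any tree decomposition puts a clique entirely inside one bag — forcing width ≥ 2. Hence tw(G) = 2 exactly.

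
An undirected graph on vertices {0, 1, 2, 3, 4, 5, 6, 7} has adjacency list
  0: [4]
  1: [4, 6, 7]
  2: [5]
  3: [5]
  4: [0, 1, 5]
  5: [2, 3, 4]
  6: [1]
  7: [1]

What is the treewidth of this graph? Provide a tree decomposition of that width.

Treewidth 1.
One optimal decomposition is:
Bags: B1 = {1, 4}  B2 = {1, 7}  B3 = {4, 5}  B4 = {0, 4}  B5 = {2, 5}  B6 = {1, 6}  B7 = {3, 5}
Tree: B1–B2, B1–B3, B1–B4, B3–B5, B1–B6, B3–B7

Every bag has size at most 2, so the width is 2 − 1 = 1 and tw(G) ≤ 1. Any graph with an edge has treewidth ≥ 1, and G has the edge 4–1. The upper and lower bounds meet at 1, so that is the treewidth.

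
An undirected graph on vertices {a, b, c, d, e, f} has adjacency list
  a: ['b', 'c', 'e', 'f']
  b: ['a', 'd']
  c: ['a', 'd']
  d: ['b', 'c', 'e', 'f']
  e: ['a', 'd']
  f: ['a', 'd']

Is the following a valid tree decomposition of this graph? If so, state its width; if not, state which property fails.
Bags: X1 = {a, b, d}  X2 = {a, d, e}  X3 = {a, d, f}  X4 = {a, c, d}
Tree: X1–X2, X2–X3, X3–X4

Yes; width 2.

Checking the three conditions: (i) the bags cover all of {a, b, c, d, e, f}; (ii) for each edge, some bag contains both endpoints; (iii) the bags containing any fixed vertex form a subtree. All hold, so the decomposition is valid with width 3 − 1 = 2.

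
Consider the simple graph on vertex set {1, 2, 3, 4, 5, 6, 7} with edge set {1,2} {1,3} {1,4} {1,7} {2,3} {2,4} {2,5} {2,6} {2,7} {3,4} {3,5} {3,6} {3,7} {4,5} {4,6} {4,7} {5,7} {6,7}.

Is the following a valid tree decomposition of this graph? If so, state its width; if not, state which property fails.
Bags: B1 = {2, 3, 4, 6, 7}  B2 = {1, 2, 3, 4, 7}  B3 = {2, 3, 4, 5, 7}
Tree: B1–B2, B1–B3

Every vertex of G appears in some bag (union = {1, 2, 3, 4, 5, 6, 7}); every edge is covered by a bag; and for each vertex v the set of bags containing v is connected in the bag tree. The decomposition is therefore valid. The largest bag has 5 vertices, so the width is 4.

Yes; width 4.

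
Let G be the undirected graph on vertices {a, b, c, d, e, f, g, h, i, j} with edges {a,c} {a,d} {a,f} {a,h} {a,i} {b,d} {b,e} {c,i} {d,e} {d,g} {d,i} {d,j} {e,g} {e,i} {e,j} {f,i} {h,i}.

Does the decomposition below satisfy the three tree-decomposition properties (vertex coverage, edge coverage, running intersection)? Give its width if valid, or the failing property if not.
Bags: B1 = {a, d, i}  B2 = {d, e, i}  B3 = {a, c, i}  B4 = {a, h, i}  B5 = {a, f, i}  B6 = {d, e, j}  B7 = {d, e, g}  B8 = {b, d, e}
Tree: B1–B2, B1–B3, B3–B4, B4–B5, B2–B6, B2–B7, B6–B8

Checking the three conditions: (i) the bags cover all of {a, b, c, d, e, f, g, h, i, j}; (ii) for each edge, some bag contains both endpoints; (iii) the bags containing any fixed vertex form a subtree. All hold, so the decomposition is valid with width 3 − 1 = 2.

Yes; width 2.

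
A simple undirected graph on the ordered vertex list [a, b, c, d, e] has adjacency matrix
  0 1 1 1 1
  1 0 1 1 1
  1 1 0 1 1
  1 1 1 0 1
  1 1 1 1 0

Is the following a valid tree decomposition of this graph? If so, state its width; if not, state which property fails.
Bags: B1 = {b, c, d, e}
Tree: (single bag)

No — vertex a appears in no bag.

A tree decomposition must satisfy three properties: every vertex lies in some bag; for every edge, both endpoints lie together in some bag; and for every vertex, the bags containing it form a connected subtree. Here vertex a appears in no bag, so the decomposition is invalid.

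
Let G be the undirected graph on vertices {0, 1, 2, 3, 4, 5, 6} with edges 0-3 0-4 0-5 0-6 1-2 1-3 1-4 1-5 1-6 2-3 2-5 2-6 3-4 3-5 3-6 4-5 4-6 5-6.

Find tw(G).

4

A width-4 tree decomposition is:
Bags: B1 = {1, 3, 4, 5, 6}  B2 = {1, 2, 3, 5, 6}  B3 = {0, 3, 4, 5, 6}
Tree: B1–B2, B1–B3
The largest bag has 5 vertices, giving width 4; this decomposition certifies tw(G) ≤ 4. On the other hand G contains the 5-clique {0, 3, 4, 5, 6}. A clique must lie in a single bag of any decomposition, so no decomposition can have width below 4. Therefore the treewidth is 4.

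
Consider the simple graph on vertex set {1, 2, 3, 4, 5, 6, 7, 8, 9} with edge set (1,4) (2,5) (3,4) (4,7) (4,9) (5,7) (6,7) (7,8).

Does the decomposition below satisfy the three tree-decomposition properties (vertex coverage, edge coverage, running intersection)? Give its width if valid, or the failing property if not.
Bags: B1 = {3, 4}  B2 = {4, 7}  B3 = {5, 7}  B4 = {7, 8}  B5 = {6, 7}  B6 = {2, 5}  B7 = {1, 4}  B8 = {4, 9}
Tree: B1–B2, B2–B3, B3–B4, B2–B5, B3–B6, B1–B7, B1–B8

Checking the three conditions: (i) the bags cover all of {1, 2, 3, 4, 5, 6, 7, 8, 9}; (ii) for each edge, some bag contains both endpoints; (iii) the bags containing any fixed vertex form a subtree. All hold, so the decomposition is valid with width 2 − 1 = 1.

Yes; width 1.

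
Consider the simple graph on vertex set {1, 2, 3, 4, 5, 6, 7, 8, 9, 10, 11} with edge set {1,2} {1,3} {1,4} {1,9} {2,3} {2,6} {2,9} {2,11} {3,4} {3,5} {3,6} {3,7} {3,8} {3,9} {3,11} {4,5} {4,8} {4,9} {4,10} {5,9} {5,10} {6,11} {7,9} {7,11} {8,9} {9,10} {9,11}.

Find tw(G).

A width-3 tree decomposition is:
Bags: B1 = {1, 2, 3, 9}  B2 = {1, 3, 4, 9}  B3 = {2, 3, 9, 11}  B4 = {3, 7, 9, 11}  B5 = {3, 4, 8, 9}  B6 = {2, 3, 6, 11}  B7 = {3, 4, 5, 9}  B8 = {4, 5, 9, 10}
Tree: B1–B2, B1–B3, B3–B4, B2–B5, B3–B6, B5–B7, B7–B8
The largest bag has 4 vertices, giving width 3; this decomposition certifies tw(G) ≤ 3. For the lower bound, the 4 vertices {4, 5, 9, 10} are pairwise adjacent, and any tree decomposition puts a clique entirely inside one bag — forcing width ≥ 3. Combining the bounds, tw(G) = 3.

3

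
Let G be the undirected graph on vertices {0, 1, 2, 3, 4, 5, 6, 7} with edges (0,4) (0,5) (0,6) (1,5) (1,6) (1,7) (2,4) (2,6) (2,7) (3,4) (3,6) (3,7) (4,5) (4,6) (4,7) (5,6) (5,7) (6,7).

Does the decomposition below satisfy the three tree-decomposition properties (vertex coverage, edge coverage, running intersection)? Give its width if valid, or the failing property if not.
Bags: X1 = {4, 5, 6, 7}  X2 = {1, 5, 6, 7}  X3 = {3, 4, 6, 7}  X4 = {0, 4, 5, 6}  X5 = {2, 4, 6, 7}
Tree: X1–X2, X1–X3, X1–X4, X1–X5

Yes; width 3.

Vertex coverage: the bags together contain {0, 1, 2, 3, 4, 5, 6, 7}, the full vertex set. Edge coverage: each edge of G has both endpoints in at least one bag. Running intersection: for every vertex, the bags containing it form a connected subtree. All three properties hold, so this is a valid tree decomposition of width max|bag| − 1 = 3, and hence tw(G) ≤ 3.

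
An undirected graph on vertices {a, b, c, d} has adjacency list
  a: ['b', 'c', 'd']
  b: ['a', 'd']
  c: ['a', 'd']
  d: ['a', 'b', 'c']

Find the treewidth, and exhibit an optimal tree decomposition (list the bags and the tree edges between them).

The largest bag has 3 vertices, giving width 2; this decomposition certifies tw(G) ≤ 2. For the lower bound, the 3 vertices {a, c, d} are pairwise adjacent, and any tree decomposition puts a clique entirely inside one bag — forcing width ≥ 2. Therefore the treewidth is 2.

Treewidth 2.
One such decomposition:
Bags: B1 = {a, c, d}  B2 = {a, b, d}
Tree: B1–B2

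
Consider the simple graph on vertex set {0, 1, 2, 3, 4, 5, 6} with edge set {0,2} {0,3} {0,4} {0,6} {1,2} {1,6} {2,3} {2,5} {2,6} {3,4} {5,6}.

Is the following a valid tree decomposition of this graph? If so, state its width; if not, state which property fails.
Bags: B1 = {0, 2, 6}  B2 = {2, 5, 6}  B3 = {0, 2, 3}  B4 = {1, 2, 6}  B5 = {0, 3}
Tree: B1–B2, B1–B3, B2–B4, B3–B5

No — vertex 4 appears in no bag.

A tree decomposition must satisfy three properties: every vertex lies in some bag; for every edge, both endpoints lie together in some bag; and for every vertex, the bags containing it form a connected subtree. Here vertex 4 appears in no bag, so the decomposition is invalid.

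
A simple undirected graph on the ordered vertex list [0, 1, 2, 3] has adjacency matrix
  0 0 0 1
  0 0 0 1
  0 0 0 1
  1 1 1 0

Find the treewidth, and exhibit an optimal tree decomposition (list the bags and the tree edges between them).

Treewidth 1.
One such decomposition:
Bags: B1 = {0, 3}  B2 = {2, 3}  B3 = {1, 3}
Tree: B1–B2, B1–B3

Each bag holds 2 vertices, so the decomposition has width 1, which upper-bounds the treewidth. G has an edge, so its treewidth is at least 1. Combining the bounds, tw(G) = 1.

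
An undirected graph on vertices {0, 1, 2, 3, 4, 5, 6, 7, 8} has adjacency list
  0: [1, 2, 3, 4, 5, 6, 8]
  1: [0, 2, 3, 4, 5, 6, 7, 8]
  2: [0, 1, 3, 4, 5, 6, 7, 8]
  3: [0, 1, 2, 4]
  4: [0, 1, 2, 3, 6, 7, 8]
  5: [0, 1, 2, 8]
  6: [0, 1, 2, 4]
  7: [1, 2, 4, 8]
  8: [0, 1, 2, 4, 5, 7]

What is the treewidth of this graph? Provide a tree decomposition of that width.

Each bag holds 5 vertices, so the decomposition has width 4, which upper-bounds the treewidth. Conversely, {0, 1, 2, 4, 8} is a clique of size 5, and the vertices of any clique must share a bag in every tree decomposition; so some bag has ≥ 5 vertices and tw(G) ≥ 4. The upper and lower bounds meet at 4, so that is the treewidth.

Treewidth 4.
Bags: B1 = {0, 1, 2, 4, 8}  B2 = {1, 2, 4, 7, 8}  B3 = {0, 1, 2, 5, 8}  B4 = {0, 1, 2, 4, 6}  B5 = {0, 1, 2, 3, 4}
Tree: B1–B2, B1–B3, B1–B4, B1–B5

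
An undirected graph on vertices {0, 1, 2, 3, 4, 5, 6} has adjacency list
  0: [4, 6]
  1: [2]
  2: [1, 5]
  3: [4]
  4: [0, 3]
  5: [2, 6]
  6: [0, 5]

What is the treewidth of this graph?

1

A width-1 tree decomposition is:
Bags: B1 = {1, 2}  B2 = {2, 5}  B3 = {5, 6}  B4 = {0, 6}  B5 = {0, 4}  B6 = {3, 4}
Tree: B1–B2, B2–B3, B3–B4, B4–B5, B5–B6
The largest bag has 2 vertices, giving width 1; this decomposition certifies tw(G) ≤ 1. G has an edge, so its treewidth is at least 1. Combining the bounds, tw(G) = 1.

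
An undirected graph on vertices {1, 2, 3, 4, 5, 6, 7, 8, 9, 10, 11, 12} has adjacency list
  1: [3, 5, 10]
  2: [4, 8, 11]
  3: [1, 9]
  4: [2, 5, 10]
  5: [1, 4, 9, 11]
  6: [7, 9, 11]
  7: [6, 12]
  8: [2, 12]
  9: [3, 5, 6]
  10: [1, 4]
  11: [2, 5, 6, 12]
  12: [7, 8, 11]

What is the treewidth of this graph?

3

A width-3 tree decomposition is:
Bags: B1 = {6, 7, 8, 12}  B2 = {6, 8, 11, 12}  B3 = {2, 6, 8, 11}  B4 = {2, 6, 9, 11}  B5 = {2, 5, 9, 11}  B6 = {2, 4, 5, 9}  B7 = {3, 4, 5, 9}  B8 = {1, 3, 4, 5}  B9 = {1, 3, 4, 10}
Tree: B1–B2, B2–B3, B3–B4, B4–B5, B5–B6, B6–B7, B7–B8, B8–B9
Each bag holds 4 vertices, so the decomposition has width 3, which upper-bounds the treewidth. For the lower bound: the 4 vertex sets {7,8,12}, {6}, {11}, {2,4,5,9} are disjoint, each induces a connected subgraph, and every pair is joined by at least one edge of G. Contracting each set to a single vertex therefore yields K_{4} as a minor, and since treewidth is minor-monotone, tw(G) ≥ tw(K_{4}) = 3. The upper and lower bounds meet at 3, so that is the treewidth.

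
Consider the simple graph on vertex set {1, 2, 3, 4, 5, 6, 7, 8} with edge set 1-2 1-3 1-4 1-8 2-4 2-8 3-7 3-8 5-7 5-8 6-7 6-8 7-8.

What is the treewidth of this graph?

2

A width-2 tree decomposition is:
Bags: B1 = {1, 2, 8}  B2 = {1, 3, 8}  B3 = {1, 2, 4}  B4 = {3, 7, 8}  B5 = {6, 7, 8}  B6 = {5, 7, 8}
Tree: B1–B2, B1–B3, B2–B4, B4–B5, B5–B6
Each bag holds 3 vertices, so the decomposition has width 2, which upper-bounds the treewidth. Conversely, {1, 2, 8} is a clique of size 3, and the vertices of any clique must share a bag in every tree decomposition; so some bag has ≥ 3 vertices and tw(G) ≥ 2. Hence tw(G) = 2 exactly.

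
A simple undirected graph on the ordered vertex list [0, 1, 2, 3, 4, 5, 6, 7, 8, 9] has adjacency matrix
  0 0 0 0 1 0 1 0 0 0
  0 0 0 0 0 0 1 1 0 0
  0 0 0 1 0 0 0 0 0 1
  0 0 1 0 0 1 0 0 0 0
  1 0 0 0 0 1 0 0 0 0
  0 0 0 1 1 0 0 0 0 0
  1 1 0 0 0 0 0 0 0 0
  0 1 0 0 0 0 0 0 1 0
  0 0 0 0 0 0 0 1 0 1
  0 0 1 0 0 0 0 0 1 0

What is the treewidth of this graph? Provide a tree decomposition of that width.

Treewidth 2.
One optimal decomposition is:
Bags: B1 = {0, 4, 5}  B2 = {0, 3, 5}  B3 = {0, 2, 3}  B4 = {0, 2, 9}  B5 = {0, 8, 9}  B6 = {0, 7, 8}  B7 = {0, 1, 7}  B8 = {0, 1, 6}
Tree: B1–B2, B2–B3, B3–B4, B4–B5, B5–B6, B6–B7, B7–B8

The largest bag has 3 vertices, giving width 2; this decomposition certifies tw(G) ≤ 2. Since 0–4–5–3–2–9–8–7–1–6–0 is a cycle in G, G is not acyclic. Forests are exactly the graphs of treewidth ≤ 1, so tw(G) ≥ 2. The upper and lower bounds meet at 2, so that is the treewidth.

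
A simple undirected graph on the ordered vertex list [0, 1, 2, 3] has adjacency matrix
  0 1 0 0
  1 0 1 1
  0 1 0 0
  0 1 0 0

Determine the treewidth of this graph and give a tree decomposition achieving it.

Every bag has size at most 2, so the width is 2 − 1 = 1 and tw(G) ≤ 1. Any graph with an edge has treewidth ≥ 1, and G has the edge 3–1. Hence tw(G) = 1 exactly.

Treewidth 1.
Bags: B1 = {1, 3}  B2 = {0, 1}  B3 = {1, 2}
Tree: B1–B2, B1–B3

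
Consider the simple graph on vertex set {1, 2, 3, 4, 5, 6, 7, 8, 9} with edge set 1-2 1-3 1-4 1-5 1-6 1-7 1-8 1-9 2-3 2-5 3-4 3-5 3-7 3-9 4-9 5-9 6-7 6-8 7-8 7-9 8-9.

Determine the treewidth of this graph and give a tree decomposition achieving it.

The largest bag has 4 vertices, giving width 3; this decomposition certifies tw(G) ≤ 3. For the lower bound, the 4 vertices {1, 7, 8, 9} are pairwise adjacent, and any tree decomposition puts a clique entirely inside one bag — forcing width ≥ 3. Combining the bounds, tw(G) = 3.

Treewidth 3.
Bags: B1 = {1, 3, 7, 9}  B2 = {1, 3, 4, 9}  B3 = {1, 3, 5, 9}  B4 = {1, 2, 3, 5}  B5 = {1, 7, 8, 9}  B6 = {1, 6, 7, 8}
Tree: B1–B2, B2–B3, B3–B4, B1–B5, B5–B6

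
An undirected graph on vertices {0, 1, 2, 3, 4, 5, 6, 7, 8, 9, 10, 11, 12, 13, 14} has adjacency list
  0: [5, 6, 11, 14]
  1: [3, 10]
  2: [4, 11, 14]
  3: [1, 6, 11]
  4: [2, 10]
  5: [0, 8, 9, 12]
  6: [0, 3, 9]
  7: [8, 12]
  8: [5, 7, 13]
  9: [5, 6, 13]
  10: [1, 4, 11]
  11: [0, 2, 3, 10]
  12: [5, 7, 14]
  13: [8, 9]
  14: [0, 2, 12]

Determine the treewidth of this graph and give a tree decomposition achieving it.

The largest bag has 4 vertices, giving width 3; this decomposition certifies tw(G) ≤ 3. For the lower bound: the 4 vertex sets {7,8,13}, {12}, {5}, {0,6,9,14} are disjoint, each induces a connected subgraph, and every pair is joined by at least one edge of G. Contracting each set to a single vertex therefore yields K_{4} as a minor, and since treewidth is minor-monotone, tw(G) ≥ tw(K_{4}) = 3. Combining the bounds, tw(G) = 3.

Treewidth 3.
One such decomposition:
Bags: B1 = {7, 8, 12, 13}  B2 = {5, 8, 12, 13}  B3 = {5, 9, 12, 13}  B4 = {5, 9, 12, 14}  B5 = {0, 5, 9, 14}  B6 = {0, 6, 9, 14}  B7 = {0, 2, 6, 14}  B8 = {0, 2, 6, 11}  B9 = {2, 3, 6, 11}  B10 = {2, 3, 4, 11}  B11 = {3, 4, 10, 11}  B12 = {1, 3, 4, 10}
Tree: B1–B2, B2–B3, B3–B4, B4–B5, B5–B6, B6–B7, B7–B8, B8–B9, B9–B10, B10–B11, B11–B12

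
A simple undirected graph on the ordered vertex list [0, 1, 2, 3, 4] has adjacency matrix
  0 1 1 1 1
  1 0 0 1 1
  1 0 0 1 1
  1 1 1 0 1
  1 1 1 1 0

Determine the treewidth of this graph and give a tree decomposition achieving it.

Treewidth 3.
One optimal decomposition is:
Bags: B1 = {0, 1, 3, 4}  B2 = {0, 2, 3, 4}
Tree: B1–B2

Every bag has size at most 4, so the width is 4 − 1 = 3 and tw(G) ≤ 3. On the other hand G contains the 4-clique {0, 1, 3, 4}. A clique must lie in a single bag of any decomposition, so no decomposition can have width below 3. Therefore the treewidth is 3.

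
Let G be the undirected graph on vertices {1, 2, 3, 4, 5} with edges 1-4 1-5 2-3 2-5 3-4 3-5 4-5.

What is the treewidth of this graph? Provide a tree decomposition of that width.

The largest bag has 3 vertices, giving width 2; this decomposition certifies tw(G) ≤ 2. For the lower bound, the 3 vertices {1, 4, 5} are pairwise adjacent, and any tree decomposition puts a clique entirely inside one bag — forcing width ≥ 2. Therefore the treewidth is 2.

Treewidth 2.
One such decomposition:
Bags: B1 = {2, 3, 5}  B2 = {3, 4, 5}  B3 = {1, 4, 5}
Tree: B1–B2, B2–B3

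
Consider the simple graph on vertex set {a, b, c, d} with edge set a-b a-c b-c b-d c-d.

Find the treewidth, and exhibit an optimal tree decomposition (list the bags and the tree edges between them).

Treewidth 2.
One such decomposition:
Bags: B1 = {a, b, c}  B2 = {b, c, d}
Tree: B1–B2

The largest bag has 3 vertices, giving width 2; this decomposition certifies tw(G) ≤ 2. For the lower bound, the 3 vertices {b, c, d} are pairwise adjacent, and any tree decomposition puts a clique entirely inside one bag — forcing width ≥ 2. Combining the bounds, tw(G) = 2.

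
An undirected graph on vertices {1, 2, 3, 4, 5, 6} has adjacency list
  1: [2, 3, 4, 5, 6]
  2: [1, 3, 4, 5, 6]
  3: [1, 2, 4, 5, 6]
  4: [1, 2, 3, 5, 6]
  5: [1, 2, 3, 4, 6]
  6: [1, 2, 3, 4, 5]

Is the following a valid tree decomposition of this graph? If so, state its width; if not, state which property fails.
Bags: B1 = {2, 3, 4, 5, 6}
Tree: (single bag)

No — vertex 1 appears in no bag.

A tree decomposition must satisfy three properties: every vertex lies in some bag; for every edge, both endpoints lie together in some bag; and for every vertex, the bags containing it form a connected subtree. Here vertex 1 appears in no bag, so the decomposition is invalid.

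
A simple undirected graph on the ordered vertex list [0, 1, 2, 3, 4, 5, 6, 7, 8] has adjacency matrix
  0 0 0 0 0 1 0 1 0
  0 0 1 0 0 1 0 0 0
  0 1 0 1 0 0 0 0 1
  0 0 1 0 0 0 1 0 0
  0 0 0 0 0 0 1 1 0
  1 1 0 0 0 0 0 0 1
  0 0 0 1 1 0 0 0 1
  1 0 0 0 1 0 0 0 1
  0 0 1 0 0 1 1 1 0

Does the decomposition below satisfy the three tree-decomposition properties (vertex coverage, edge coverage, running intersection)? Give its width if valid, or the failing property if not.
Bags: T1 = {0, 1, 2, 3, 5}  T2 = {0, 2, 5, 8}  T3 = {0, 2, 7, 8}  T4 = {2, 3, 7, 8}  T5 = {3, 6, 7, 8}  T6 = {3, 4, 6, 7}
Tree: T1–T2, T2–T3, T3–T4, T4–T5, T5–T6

No — bags containing vertex 3 are not connected in the tree.

A tree decomposition must satisfy three properties: every vertex lies in some bag; for every edge, both endpoints lie together in some bag; and for every vertex, the bags containing it form a connected subtree. Here bags containing vertex 3 are not connected in the tree, so the decomposition is invalid.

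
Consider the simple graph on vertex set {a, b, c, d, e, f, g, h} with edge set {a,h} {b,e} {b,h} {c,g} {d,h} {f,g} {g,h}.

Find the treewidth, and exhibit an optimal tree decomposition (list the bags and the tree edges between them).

Treewidth 1.
Bags: B1 = {d, h}  B2 = {g, h}  B3 = {a, h}  B4 = {c, g}  B5 = {b, h}  B6 = {b, e}  B7 = {f, g}
Tree: B1–B2, B1–B3, B2–B4, B1–B5, B5–B6, B2–B7

The largest bag has 2 vertices, giving width 1; this decomposition certifies tw(G) ≤ 1. Any graph with an edge has treewidth ≥ 1, and G has the edge h–d. Therefore the treewidth is 1.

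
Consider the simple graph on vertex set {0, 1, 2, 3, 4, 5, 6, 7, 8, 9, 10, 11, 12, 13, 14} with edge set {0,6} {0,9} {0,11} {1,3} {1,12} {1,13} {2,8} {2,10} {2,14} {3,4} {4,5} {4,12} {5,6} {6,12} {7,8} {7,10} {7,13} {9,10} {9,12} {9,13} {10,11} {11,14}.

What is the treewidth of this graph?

A width-3 tree decomposition is:
Bags: B1 = {1, 3, 4, 5}  B2 = {1, 4, 5, 12}  B3 = {1, 5, 6, 12}  B4 = {1, 6, 12, 13}  B5 = {6, 9, 12, 13}  B6 = {0, 6, 9, 13}  B7 = {0, 7, 9, 13}  B8 = {0, 7, 9, 10}  B9 = {0, 7, 10, 11}  B10 = {7, 8, 10, 11}  B11 = {2, 8, 10, 11}  B12 = {2, 8, 11, 14}
Tree: B1–B2, B2–B3, B3–B4, B4–B5, B5–B6, B6–B7, B7–B8, B8–B9, B9–B10, B10–B11, B11–B12
The largest bag has 4 vertices, giving width 3; this decomposition certifies tw(G) ≤ 3. For the lower bound: the 4 vertex sets {3,4,5}, {1}, {12}, {0,6,9,13} are disjoint, each induces a connected subgraph, and every pair is joined by at least one edge of G. Contracting each set to a single vertex therefore yields K_{4} as a minor, and since treewidth is minor-monotone, tw(G) ≥ tw(K_{4}) = 3. Hence tw(G) = 3 exactly.

3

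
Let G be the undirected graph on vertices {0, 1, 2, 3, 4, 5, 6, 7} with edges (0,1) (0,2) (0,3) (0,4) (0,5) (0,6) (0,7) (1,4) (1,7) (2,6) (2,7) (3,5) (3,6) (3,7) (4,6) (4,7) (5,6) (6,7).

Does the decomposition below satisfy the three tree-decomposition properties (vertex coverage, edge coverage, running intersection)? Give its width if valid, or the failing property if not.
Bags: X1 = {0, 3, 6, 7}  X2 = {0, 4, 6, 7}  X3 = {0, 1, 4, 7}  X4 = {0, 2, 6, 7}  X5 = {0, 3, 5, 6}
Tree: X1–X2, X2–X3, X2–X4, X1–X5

Every vertex of G appears in some bag (union = {0, 1, 2, 3, 4, 5, 6, 7}); every edge is covered by a bag; and for each vertex v the set of bags containing v is connected in the bag tree. The decomposition is therefore valid. The largest bag has 4 vertices, so the width is 3.

Yes; width 3.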